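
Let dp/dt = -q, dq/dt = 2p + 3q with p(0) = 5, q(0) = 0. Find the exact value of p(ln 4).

A = [[0,-1],[2,3]]; eigenvalues λ = 1, 2.
Eigenvectors: (1,-1) for λ=1, (1,-2) for λ=2.
From the initial condition, c_1 = 10, c_2 = -5.
p(ln 4) = (10)(4^1)(1) + (-5)(4^2)(1) = -40.

-40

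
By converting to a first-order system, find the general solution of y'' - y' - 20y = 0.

Let x_1 = y, x_2 = y'. Then x_1' = x_2 and x_2' = 20x_1 + x_2.
A = [[0,1],[20,1]]; det(A-λI) = λ^2 - λ - 20.
Eigenvalues λ = -4, 5 with eigenvectors (1,-4), (1,5).

y(t) = C_1e^(-4t) + C_2e^(5t)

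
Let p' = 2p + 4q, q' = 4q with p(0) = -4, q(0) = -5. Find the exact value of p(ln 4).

-2464

A = [[2,4],[0,4]]; eigenvalues λ = 2, 4.
Eigenvectors: (1,0) for λ=2, (2,1) for λ=4.
From the initial condition, c_1 = 6, c_2 = -5.
p(ln 4) = (6)(4^2)(1) + (-5)(4^4)(2) = -2464.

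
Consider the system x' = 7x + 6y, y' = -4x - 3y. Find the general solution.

x(t) = 3c_1e^(3t) + c_2e^(t), y(t) = -2c_1e^(3t) - c_2e^(t)

Coefficient matrix A = [[7, 6], [-4, -3]].
Characteristic polynomial det(A - λI) = λ^2 - 4λ + 3 = 0.
Eigenvalues λ = 3, 1.
For λ=3: (A-λI) row 1 is [4, 6], so an eigenvector is (3, -2).
For λ=1: (A-λI) row 1 is [6, 6], so an eigenvector is (1, -1).
General solution: c_1e^(3t)(3,-2) + c_2e^(t)(1,-1).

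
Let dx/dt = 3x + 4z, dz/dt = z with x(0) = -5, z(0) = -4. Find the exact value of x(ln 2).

A = [[3,4],[0,1]]; eigenvalues λ = 1, 3.
Eigenvectors: (2,-1) for λ=1, (1,0) for λ=3.
From the initial condition, c_1 = 4, c_2 = -13.
x(ln 2) = (4)(2^1)(2) + (-13)(2^3)(1) = -88.

-88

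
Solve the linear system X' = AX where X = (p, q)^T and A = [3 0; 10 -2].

Coefficient matrix A = [[3, 0], [10, -2]].
Characteristic polynomial det(A - λI) = λ^2 - λ - 6 = 0.
Eigenvalues λ = 3, -2.
For λ=3: (A-λI) row 2 is [10, -5], so an eigenvector is (1, 2).
For λ=-2: (A-λI) row 1 is [5, 0], so an eigenvector is (0, 1).
General solution: K_1e^(3t)(1,2) + K_2e^(-2t)(0,1).

p(t) = K_1e^(3t), q(t) = 2K_1e^(3t) + K_2e^(-2t)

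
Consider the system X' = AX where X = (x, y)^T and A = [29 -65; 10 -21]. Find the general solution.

Coefficient matrix A = [[29, -65], [10, -21]].
Characteristic polynomial det(A - λI) = λ^2 - 8λ + 41 = 0.
Eigenvalues λ = 4 ± 5i (complex conjugate pair).
For λ=4+5i: an eigenvector is (-3,-1) - i(-2,-1) = (-3 + 2i, -1 + i).
A real fundamental pair from Re and Im of e^((4+5i)t)v: X_1 = e^(4t)(cos(5t)·(-3,-1) + sin(5t)·(-2,-1)), X_2 = e^(4t)(sin(5t)·(-3,-1) - cos(5t)·(-2,-1)).
General solution: C_1X_1 + C_2X_2.

x(t) = -2C_1e^(4t)sin(5t) - 3C_1e^(4t)cos(5t) - 3C_2e^(4t)sin(5t) + 2C_2e^(4t)cos(5t), y(t) = -C_1e^(4t)sin(5t) - C_1e^(4t)cos(5t) - C_2e^(4t)sin(5t) + C_2e^(4t)cos(5t)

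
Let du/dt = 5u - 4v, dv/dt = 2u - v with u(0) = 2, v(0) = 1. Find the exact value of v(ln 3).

A = [[5,-4],[2,-1]]; eigenvalues λ = 1, 3.
Eigenvectors: (-1,-1) for λ=1, (2,1) for λ=3.
From the initial condition, c_1 = 0, c_2 = 1.
v(ln 3) = (0)(3^1)(-1) + (1)(3^3)(1) = 27.

27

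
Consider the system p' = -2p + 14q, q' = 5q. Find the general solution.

Coefficient matrix A = [[-2, 14], [0, 5]].
Characteristic polynomial det(A - λI) = λ^2 - 3λ - 10 = 0.
Eigenvalues λ = -2, 5.
For λ=-2: (A-λI) row 1 is [0, 14], so an eigenvector is (-1, 0).
For λ=5: (A-λI) row 1 is [-7, 14], so an eigenvector is (-2, -1).
General solution: c_1e^(-2t)(-1,0) + c_2e^(5t)(-2,-1).

p(t) = -c_1e^(-2t) - 2c_2e^(5t), q(t) = -c_2e^(5t)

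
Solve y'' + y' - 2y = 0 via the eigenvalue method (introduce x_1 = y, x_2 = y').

y(t) = K_1e^(-2t) + K_2e^(t)

Let x_1 = y, x_2 = y'. Then x_1' = x_2 and x_2' = 2x_1 - x_2.
A = [[0,1],[2,-1]]; det(A-λI) = λ^2 + λ - 2.
Eigenvalues λ = -2, 1 with eigenvectors (1,-2), (1,1).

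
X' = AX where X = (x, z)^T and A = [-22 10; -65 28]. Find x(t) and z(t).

x(t) = C_1e^(3t)sin(5t) - C_1e^(3t)cos(5t) - C_2e^(3t)sin(5t) - C_2e^(3t)cos(5t), z(t) = 3C_1e^(3t)sin(5t) - 2C_1e^(3t)cos(5t) - 2C_2e^(3t)sin(5t) - 3C_2e^(3t)cos(5t)

Coefficient matrix A = [[-22, 10], [-65, 28]].
Characteristic polynomial det(A - λI) = λ^2 - 6λ + 34 = 0.
Eigenvalues λ = 3 ± 5i (complex conjugate pair).
For λ=3+5i: an eigenvector is (-1,-2) - i(1,3) = (-1 - i, -2 - 3i).
A real fundamental pair from Re and Im of e^((3+5i)t)v: X_1 = e^(3t)(cos(5t)·(-1,-2) + sin(5t)·(1,3)), X_2 = e^(3t)(sin(5t)·(-1,-2) - cos(5t)·(1,3)).
General solution: C_1X_1 + C_2X_2.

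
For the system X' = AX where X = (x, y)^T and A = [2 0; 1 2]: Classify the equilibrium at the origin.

unstable improper node

A = [[2,0],[1,2]]; det(A-λI) = λ^2 - 4λ + 4.
repeated λ = 2 with a single eigenvector.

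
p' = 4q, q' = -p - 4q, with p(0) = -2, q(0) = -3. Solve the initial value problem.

p(t) = -16te^(-2t) - 2e^(-2t), q(t) = 8te^(-2t) - 3e^(-2t)

Coefficient matrix A = [[0, 4], [-1, -4]].
Characteristic polynomial det(A - λI) = λ^2 + 4λ + 4 = 0.
Single eigenvalue λ = -2 with algebraic multiplicity 2.
Eigenvector v = (-2,1); generalized eigenvector w with (A-λI)w=v is (1,-1).
General solution: e^(-2t)[c_1·v + c_2·(t·v + w)].
Applying p(0)=-2, q(0)=-3 gives c_1=5, c_2=8.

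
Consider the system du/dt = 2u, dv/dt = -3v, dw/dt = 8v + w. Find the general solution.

Coefficient matrix A = [[2, 0, 0], [0, -3, 0], [0, 8, 1]].
det(A - λI) = 0 gives eigenvalues λ = 2, -3, 1.
For λ=2: eigenvector (1,0,0).
For λ=-3: eigenvector (0,1,-2).
For λ=1: eigenvector (0,0,1).
General solution: C_1e^(2t)(1,0,0) + C_2e^(-3t)(0,1,-2) + C_3e^(t)(0,0,1).

u(t) = C_1e^(2t), v(t) = C_2e^(-3t), w(t) = -2C_2e^(-3t) + C_3e^(t)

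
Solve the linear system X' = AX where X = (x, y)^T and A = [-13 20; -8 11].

Coefficient matrix A = [[-13, 20], [-8, 11]].
Characteristic polynomial det(A - λI) = λ^2 + 2λ + 17 = 0.
Eigenvalues λ = -1 ± 4i (complex conjugate pair).
For λ=-1+4i: an eigenvector is (1,1) - i(2,1) = (1 - 2i, 1 - i).
A real fundamental pair from Re and Im of e^((-1+4i)t)v: X_1 = e^(-t)(cos(4t)·(1,1) + sin(4t)·(2,1)), X_2 = e^(-t)(sin(4t)·(1,1) - cos(4t)·(2,1)).
General solution: c_1X_1 + c_2X_2.

x(t) = 2c_1e^(-t)sin(4t) + c_1e^(-t)cos(4t) + c_2e^(-t)sin(4t) - 2c_2e^(-t)cos(4t), y(t) = c_1e^(-t)sin(4t) + c_1e^(-t)cos(4t) + c_2e^(-t)sin(4t) - c_2e^(-t)cos(4t)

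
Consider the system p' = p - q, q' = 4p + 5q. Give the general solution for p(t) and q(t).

Coefficient matrix A = [[1, -1], [4, 5]].
Characteristic polynomial det(A - λI) = λ^2 - 6λ + 9 = 0.
Single eigenvalue λ = 3 with algebraic multiplicity 2.
Eigenvector v = (1,-2); generalized eigenvector w with (A-λI)w=v is (1,-3).
General solution: e^(3t)[C_1·v + C_2·(t·v + w)].

p(t) = C_1e^(3t) + C_2te^(3t) + C_2e^(3t), q(t) = -2C_1e^(3t) - 2C_2te^(3t) - 3C_2e^(3t)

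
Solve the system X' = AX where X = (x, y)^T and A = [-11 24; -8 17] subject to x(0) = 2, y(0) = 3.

x(t) = 12e^(5t) - 10e^(t), y(t) = 8e^(5t) - 5e^(t)

Coefficient matrix A = [[-11, 24], [-8, 17]].
Characteristic polynomial det(A - λI) = λ^2 - 6λ + 5 = 0.
Eigenvalues λ = 1, 5.
For λ=1: (A-λI) row 1 is [-12, 24], so an eigenvector is (2, 1).
For λ=5: (A-λI) row 1 is [-16, 24], so an eigenvector is (-3, -2).
General solution: K_1e^(t)(2,1) + K_2e^(5t)(-3,-2).
Applying x(0)=2, y(0)=3 gives K_1=-5, K_2=-4.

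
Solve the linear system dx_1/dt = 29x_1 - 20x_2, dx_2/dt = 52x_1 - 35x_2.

x_1(t) = -c_1e^(-3t)sin(4t) - 2c_1e^(-3t)cos(4t) - 2c_2e^(-3t)sin(4t) + c_2e^(-3t)cos(4t), x_2(t) = -2c_1e^(-3t)sin(4t) - 3c_1e^(-3t)cos(4t) - 3c_2e^(-3t)sin(4t) + 2c_2e^(-3t)cos(4t)

Coefficient matrix A = [[29, -20], [52, -35]].
Characteristic polynomial det(A - λI) = λ^2 + 6λ + 25 = 0.
Eigenvalues λ = -3 ± 4i (complex conjugate pair).
For λ=-3+4i: an eigenvector is (-2,-3) - i(-1,-2) = (-2 + i, -3 + 2i).
A real fundamental pair from Re and Im of e^((-3+4i)t)v: X_1 = e^(-3t)(cos(4t)·(-2,-3) + sin(4t)·(-1,-2)), X_2 = e^(-3t)(sin(4t)·(-2,-3) - cos(4t)·(-1,-2)).
General solution: c_1X_1 + c_2X_2.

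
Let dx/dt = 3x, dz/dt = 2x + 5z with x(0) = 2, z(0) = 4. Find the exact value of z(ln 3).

A = [[3,0],[2,5]]; eigenvalues λ = 3, 5.
Eigenvectors: (1,-1) for λ=3, (0,-1) for λ=5.
From the initial condition, c_1 = 2, c_2 = -6.
z(ln 3) = (2)(3^3)(-1) + (-6)(3^5)(-1) = 1404.

1404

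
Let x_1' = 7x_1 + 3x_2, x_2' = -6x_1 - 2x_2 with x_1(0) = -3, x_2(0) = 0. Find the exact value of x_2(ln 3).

468

A = [[7,3],[-6,-2]]; eigenvalues λ = 4, 1.
Eigenvectors: (1,-1) for λ=4, (1,-2) for λ=1.
From the initial condition, c_1 = -6, c_2 = 3.
x_2(ln 3) = (-6)(3^4)(-1) + (3)(3^1)(-2) = 468.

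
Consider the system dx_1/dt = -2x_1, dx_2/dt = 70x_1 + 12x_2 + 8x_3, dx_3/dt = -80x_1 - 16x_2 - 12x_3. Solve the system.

Coefficient matrix A = [[-2, 0, 0], [70, 12, 8], [-80, -16, -12]].
det(A - λI) = 0 gives eigenvalues λ = 4, -4, -2.
For λ=4: eigenvector (0,-1,1).
For λ=-4: eigenvector (0,-1,2).
For λ=-2: eigenvector (1,-5,0).
General solution: c_1e^(4t)(0,-1,1) + c_2e^(-4t)(0,-1,2) + c_3e^(-2t)(1,-5,0).

x_1(t) = c_3e^(-2t), x_2(t) = -c_1e^(4t) - c_2e^(-4t) - 5c_3e^(-2t), x_3(t) = c_1e^(4t) + 2c_2e^(-4t)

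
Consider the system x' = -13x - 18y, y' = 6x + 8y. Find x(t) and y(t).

Coefficient matrix A = [[-13, -18], [6, 8]].
Characteristic polynomial det(A - λI) = λ^2 + 5λ + 4 = 0.
Eigenvalues λ = -4, -1.
For λ=-4: (A-λI) row 1 is [-9, -18], so an eigenvector is (2, -1).
For λ=-1: (A-λI) row 1 is [-12, -18], so an eigenvector is (3, -2).
General solution: K_1e^(-4t)(2,-1) + K_2e^(-t)(3,-2).

x(t) = 2K_1e^(-4t) + 3K_2e^(-t), y(t) = -K_1e^(-4t) - 2K_2e^(-t)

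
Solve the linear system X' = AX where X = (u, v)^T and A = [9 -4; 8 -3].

Coefficient matrix A = [[9, -4], [8, -3]].
Characteristic polynomial det(A - λI) = λ^2 - 6λ + 5 = 0.
Eigenvalues λ = 5, 1.
For λ=5: (A-λI) row 1 is [4, -4], so an eigenvector is (1, 1).
For λ=1: (A-λI) row 1 is [8, -4], so an eigenvector is (1, 2).
General solution: c_1e^(5t)(1,1) + c_2e^(t)(1,2).

u(t) = c_1e^(5t) + c_2e^(t), v(t) = c_1e^(5t) + 2c_2e^(t)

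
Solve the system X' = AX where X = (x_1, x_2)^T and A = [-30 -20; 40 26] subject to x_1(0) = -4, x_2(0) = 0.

Coefficient matrix A = [[-30, -20], [40, 26]].
Characteristic polynomial det(A - λI) = λ^2 + 4λ + 20 = 0.
Eigenvalues λ = -2 ± 4i (complex conjugate pair).
For λ=-2+4i: an eigenvector is (-1,1) - i(2,-3) = (-1 - 2i, 1 + 3i).
A real fundamental pair from Re and Im of e^((-2+4i)t)v: X_1 = e^(-2t)(cos(4t)·(-1,1) + sin(4t)·(2,-3)), X_2 = e^(-2t)(sin(4t)·(-1,1) - cos(4t)·(2,-3)).
General solution: c_1X_1 + c_2X_2.
Applying x_1(0)=-4, x_2(0)=0 gives c_1=12, c_2=-4.

x_1(t) = 28e^(-2t)sin(4t) - 4e^(-2t)cos(4t), x_2(t) = -40e^(-2t)sin(4t)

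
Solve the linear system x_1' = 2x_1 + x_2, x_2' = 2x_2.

x_1(t) = c_1e^(2t) + c_2te^(2t) - 2c_2e^(2t), x_2(t) = c_2e^(2t)

Coefficient matrix A = [[2, 1], [0, 2]].
Characteristic polynomial det(A - λI) = λ^2 - 4λ + 4 = 0.
Single eigenvalue λ = 2 with algebraic multiplicity 2.
Eigenvector v = (1,0); generalized eigenvector w with (A-λI)w=v is (-2,1).
General solution: e^(2t)[c_1·v + c_2·(t·v + w)].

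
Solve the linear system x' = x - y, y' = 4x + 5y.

Coefficient matrix A = [[1, -1], [4, 5]].
Characteristic polynomial det(A - λI) = λ^2 - 6λ + 9 = 0.
Single eigenvalue λ = 3 with algebraic multiplicity 2.
Eigenvector v = (-1,2); generalized eigenvector w with (A-λI)w=v is (0,1).
General solution: e^(3t)[c_1·v + c_2·(t·v + w)].

x(t) = -c_1e^(3t) - c_2te^(3t), y(t) = 2c_1e^(3t) + 2c_2te^(3t) + c_2e^(3t)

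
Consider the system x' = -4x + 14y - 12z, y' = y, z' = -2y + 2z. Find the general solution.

x(t) = C_1e^(-4t) - 2C_2e^(t) - 2C_3e^(2t), y(t) = C_2e^(t), z(t) = 2C_2e^(t) + C_3e^(2t)

Coefficient matrix A = [[-4, 14, -12], [0, 1, 0], [0, -2, 2]].
det(A - λI) = 0 gives eigenvalues λ = -4, 1, 2.
For λ=-4: eigenvector (1,0,0).
For λ=1: eigenvector (-2,1,2).
For λ=2: eigenvector (-2,0,1).
General solution: C_1e^(-4t)(1,0,0) + C_2e^(t)(-2,1,2) + C_3e^(2t)(-2,0,1).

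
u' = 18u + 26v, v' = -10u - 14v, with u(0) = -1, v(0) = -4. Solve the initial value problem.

u(t) = -60e^(2t)sin(2t) - e^(2t)cos(2t), v(t) = 37e^(2t)sin(2t) - 4e^(2t)cos(2t)

Coefficient matrix A = [[18, 26], [-10, -14]].
Characteristic polynomial det(A - λI) = λ^2 - 4λ + 8 = 0.
Eigenvalues λ = 2 ± 2i (complex conjugate pair).
For λ=2+2i: an eigenvector is (2,-1) - i(3,-2) = (2 - 3i, -1 + 2i).
A real fundamental pair from Re and Im of e^((2+2i)t)v: X_1 = e^(2t)(cos(2t)·(2,-1) + sin(2t)·(3,-2)), X_2 = e^(2t)(sin(2t)·(2,-1) - cos(2t)·(3,-2)).
General solution: K_1X_1 + K_2X_2.
Applying u(0)=-1, v(0)=-4 gives K_1=-14, K_2=-9.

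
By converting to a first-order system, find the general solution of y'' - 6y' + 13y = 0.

Let x_1 = y, x_2 = y'. Then x_1' = x_2 and x_2' = -13x_1 + 6x_2.
A = [[0,1],[-13,6]]; det(A-λI) = λ^2 - 6λ + 13.
Eigenvalues λ = 3 ± 2i.

y(t) = c_1e^(3t)cos(2t) + c_2e^(3t)sin(2t)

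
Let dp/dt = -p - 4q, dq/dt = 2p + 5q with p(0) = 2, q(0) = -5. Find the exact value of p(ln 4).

488

A = [[-1,-4],[2,5]]; eigenvalues λ = 3, 1.
Eigenvectors: (1,-1) for λ=3, (-2,1) for λ=1.
From the initial condition, c_1 = 8, c_2 = 3.
p(ln 4) = (8)(4^3)(1) + (3)(4^1)(-2) = 488.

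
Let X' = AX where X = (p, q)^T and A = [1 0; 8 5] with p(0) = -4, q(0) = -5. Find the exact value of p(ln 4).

-16

A = [[1,0],[8,5]]; eigenvalues λ = 1, 5.
Eigenvectors: (-1,2) for λ=1, (0,-1) for λ=5.
From the initial condition, c_1 = 4, c_2 = 13.
p(ln 4) = (4)(4^1)(-1) + (13)(4^5)(0) = -16.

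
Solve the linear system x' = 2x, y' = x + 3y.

Coefficient matrix A = [[2, 0], [1, 3]].
Characteristic polynomial det(A - λI) = λ^2 - 5λ + 6 = 0.
Eigenvalues λ = 2, 3.
For λ=2: (A-λI) row 2 is [1, 1], so an eigenvector is (-1, 1).
For λ=3: (A-λI) row 1 is [-1, 0], so an eigenvector is (0, 1).
General solution: K_1e^(2t)(-1,1) + K_2e^(3t)(0,1).

x(t) = -K_1e^(2t), y(t) = K_1e^(2t) + K_2e^(3t)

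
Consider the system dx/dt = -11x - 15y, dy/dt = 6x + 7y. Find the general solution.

x(t) = 2K_1e^(-2t)sin(3t) + K_1e^(-2t)cos(3t) + K_2e^(-2t)sin(3t) - 2K_2e^(-2t)cos(3t), y(t) = -K_1e^(-2t)sin(3t) - K_1e^(-2t)cos(3t) - K_2e^(-2t)sin(3t) + K_2e^(-2t)cos(3t)

Coefficient matrix A = [[-11, -15], [6, 7]].
Characteristic polynomial det(A - λI) = λ^2 + 4λ + 13 = 0.
Eigenvalues λ = -2 ± 3i (complex conjugate pair).
For λ=-2+3i: an eigenvector is (1,-1) - i(2,-1) = (1 - 2i, -1 + i).
A real fundamental pair from Re and Im of e^((-2+3i)t)v: X_1 = e^(-2t)(cos(3t)·(1,-1) + sin(3t)·(2,-1)), X_2 = e^(-2t)(sin(3t)·(1,-1) - cos(3t)·(2,-1)).
General solution: K_1X_1 + K_2X_2.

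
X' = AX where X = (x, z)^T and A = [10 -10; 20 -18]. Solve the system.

x(t) = 2c_1e^(-4t)sin(2t) + c_1e^(-4t)cos(2t) + c_2e^(-4t)sin(2t) - 2c_2e^(-4t)cos(2t), z(t) = 3c_1e^(-4t)sin(2t) + c_1e^(-4t)cos(2t) + c_2e^(-4t)sin(2t) - 3c_2e^(-4t)cos(2t)

Coefficient matrix A = [[10, -10], [20, -18]].
Characteristic polynomial det(A - λI) = λ^2 + 8λ + 20 = 0.
Eigenvalues λ = -4 ± 2i (complex conjugate pair).
For λ=-4+2i: an eigenvector is (1,1) - i(2,3) = (1 - 2i, 1 - 3i).
A real fundamental pair from Re and Im of e^((-4+2i)t)v: X_1 = e^(-4t)(cos(2t)·(1,1) + sin(2t)·(2,3)), X_2 = e^(-4t)(sin(2t)·(1,1) - cos(2t)·(2,3)).
General solution: c_1X_1 + c_2X_2.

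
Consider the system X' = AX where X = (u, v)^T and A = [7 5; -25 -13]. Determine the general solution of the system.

Coefficient matrix A = [[7, 5], [-25, -13]].
Characteristic polynomial det(A - λI) = λ^2 + 6λ + 34 = 0.
Eigenvalues λ = -3 ± 5i (complex conjugate pair).
For λ=-3+5i: an eigenvector is (1,-2) - i(0,-1) = (1, -2 + i).
A real fundamental pair from Re and Im of e^((-3+5i)t)v: X_1 = e^(-3t)(cos(5t)·(1,-2) + sin(5t)·(0,-1)), X_2 = e^(-3t)(sin(5t)·(1,-2) - cos(5t)·(0,-1)).
General solution: C_1X_1 + C_2X_2.

u(t) = C_1e^(-3t)cos(5t) + C_2e^(-3t)sin(5t), v(t) = -C_1e^(-3t)sin(5t) - 2C_1e^(-3t)cos(5t) - 2C_2e^(-3t)sin(5t) + C_2e^(-3t)cos(5t)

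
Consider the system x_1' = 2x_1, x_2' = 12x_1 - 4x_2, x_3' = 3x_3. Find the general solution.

x_1(t) = C_1e^(2t), x_2(t) = 2C_1e^(2t) + C_2e^(-4t), x_3(t) = C_3e^(3t)

Coefficient matrix A = [[2, 0, 0], [12, -4, 0], [0, 0, 3]].
det(A - λI) = 0 gives eigenvalues λ = 2, -4, 3.
For λ=2: eigenvector (1,2,0).
For λ=-4: eigenvector (0,1,0).
For λ=3: eigenvector (0,0,1).
General solution: C_1e^(2t)(1,2,0) + C_2e^(-4t)(0,1,0) + C_3e^(3t)(0,0,1).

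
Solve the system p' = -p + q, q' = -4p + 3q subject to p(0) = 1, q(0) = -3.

Coefficient matrix A = [[-1, 1], [-4, 3]].
Characteristic polynomial det(A - λI) = λ^2 - 2λ + 1 = 0.
Single eigenvalue λ = 1 with algebraic multiplicity 2.
Eigenvector v = (1,2); generalized eigenvector w with (A-λI)w=v is (0,1).
General solution: e^(t)[C_1·v + C_2·(t·v + w)].
Applying p(0)=1, q(0)=-3 gives C_1=1, C_2=-5.

p(t) = -5te^(t) + e^(t), q(t) = -10te^(t) - 3e^(t)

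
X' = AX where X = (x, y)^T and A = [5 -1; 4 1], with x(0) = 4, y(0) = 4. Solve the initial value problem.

x(t) = 4te^(3t) + 4e^(3t), y(t) = 8te^(3t) + 4e^(3t)

Coefficient matrix A = [[5, -1], [4, 1]].
Characteristic polynomial det(A - λI) = λ^2 - 6λ + 9 = 0.
Single eigenvalue λ = 3 with algebraic multiplicity 2.
Eigenvector v = (-1,-2); generalized eigenvector w with (A-λI)w=v is (-2,-3).
General solution: e^(3t)[C_1·v + C_2·(t·v + w)].
Applying x(0)=4, y(0)=4 gives C_1=4, C_2=-4.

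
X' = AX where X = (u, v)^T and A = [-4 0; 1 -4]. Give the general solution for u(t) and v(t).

Coefficient matrix A = [[-4, 0], [1, -4]].
Characteristic polynomial det(A - λI) = λ^2 + 8λ + 16 = 0.
Single eigenvalue λ = -4 with algebraic multiplicity 2.
Eigenvector v = (0,-1); generalized eigenvector w with (A-λI)w=v is (-1,3).
General solution: e^(-4t)[C_1·v + C_2·(t·v + w)].

u(t) = -C_2e^(-4t), v(t) = -C_1e^(-4t) - C_2te^(-4t) + 3C_2e^(-4t)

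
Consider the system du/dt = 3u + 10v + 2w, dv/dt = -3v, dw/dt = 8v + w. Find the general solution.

u(t) = c_1e^(3t) - c_2e^(t) - c_3e^(-3t), v(t) = c_3e^(-3t), w(t) = c_2e^(t) - 2c_3e^(-3t)

Coefficient matrix A = [[3, 10, 2], [0, -3, 0], [0, 8, 1]].
det(A - λI) = 0 gives eigenvalues λ = 3, 1, -3.
For λ=3: eigenvector (1,0,0).
For λ=1: eigenvector (-1,0,1).
For λ=-3: eigenvector (-1,1,-2).
General solution: c_1e^(3t)(1,0,0) + c_2e^(t)(-1,0,1) + c_3e^(-3t)(-1,1,-2).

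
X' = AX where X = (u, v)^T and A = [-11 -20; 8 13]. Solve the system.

u(t) = -C_1e^(t)sin(4t) + 2C_1e^(t)cos(4t) + 2C_2e^(t)sin(4t) + C_2e^(t)cos(4t), v(t) = C_1e^(t)sin(4t) - C_1e^(t)cos(4t) - C_2e^(t)sin(4t) - C_2e^(t)cos(4t)

Coefficient matrix A = [[-11, -20], [8, 13]].
Characteristic polynomial det(A - λI) = λ^2 - 2λ + 17 = 0.
Eigenvalues λ = 1 ± 4i (complex conjugate pair).
For λ=1+4i: an eigenvector is (2,-1) - i(-1,1) = (2 + i, -1 - i).
A real fundamental pair from Re and Im of e^((1+4i)t)v: X_1 = e^(t)(cos(4t)·(2,-1) + sin(4t)·(-1,1)), X_2 = e^(t)(sin(4t)·(2,-1) - cos(4t)·(-1,1)).
General solution: C_1X_1 + C_2X_2.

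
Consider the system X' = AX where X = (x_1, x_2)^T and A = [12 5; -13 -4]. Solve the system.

Coefficient matrix A = [[12, 5], [-13, -4]].
Characteristic polynomial det(A - λI) = λ^2 - 8λ + 17 = 0.
Eigenvalues λ = 4 ± i (complex conjugate pair).
For λ=4+i: an eigenvector is (1,-2) - i(-2,3) = (1 + 2i, -2 - 3i).
A real fundamental pair from Re and Im of e^((4+i)t)v: X_1 = e^(4t)(cos(t)·(1,-2) + sin(t)·(-2,3)), X_2 = e^(4t)(sin(t)·(1,-2) - cos(t)·(-2,3)).
General solution: K_1X_1 + K_2X_2.

x_1(t) = -2K_1e^(4t)sin(t) + K_1e^(4t)cos(t) + K_2e^(4t)sin(t) + 2K_2e^(4t)cos(t), x_2(t) = 3K_1e^(4t)sin(t) - 2K_1e^(4t)cos(t) - 2K_2e^(4t)sin(t) - 3K_2e^(4t)cos(t)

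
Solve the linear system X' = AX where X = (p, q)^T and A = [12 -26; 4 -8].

Coefficient matrix A = [[12, -26], [4, -8]].
Characteristic polynomial det(A - λI) = λ^2 - 4λ + 8 = 0.
Eigenvalues λ = 2 ± 2i (complex conjugate pair).
For λ=2+2i: an eigenvector is (-3,-1) - i(-2,-1) = (-3 + 2i, -1 + i).
A real fundamental pair from Re and Im of e^((2+2i)t)v: X_1 = e^(2t)(cos(2t)·(-3,-1) + sin(2t)·(-2,-1)), X_2 = e^(2t)(sin(2t)·(-3,-1) - cos(2t)·(-2,-1)).
General solution: c_1X_1 + c_2X_2.

p(t) = -2c_1e^(2t)sin(2t) - 3c_1e^(2t)cos(2t) - 3c_2e^(2t)sin(2t) + 2c_2e^(2t)cos(2t), q(t) = -c_1e^(2t)sin(2t) - c_1e^(2t)cos(2t) - c_2e^(2t)sin(2t) + c_2e^(2t)cos(2t)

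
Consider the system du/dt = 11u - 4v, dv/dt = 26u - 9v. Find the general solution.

u(t) = -c_1e^(t)sin(2t) - c_1e^(t)cos(2t) - c_2e^(t)sin(2t) + c_2e^(t)cos(2t), v(t) = -3c_1e^(t)sin(2t) - 2c_1e^(t)cos(2t) - 2c_2e^(t)sin(2t) + 3c_2e^(t)cos(2t)

Coefficient matrix A = [[11, -4], [26, -9]].
Characteristic polynomial det(A - λI) = λ^2 - 2λ + 5 = 0.
Eigenvalues λ = 1 ± 2i (complex conjugate pair).
For λ=1+2i: an eigenvector is (-1,-2) - i(-1,-3) = (-1 + i, -2 + 3i).
A real fundamental pair from Re and Im of e^((1+2i)t)v: X_1 = e^(t)(cos(2t)·(-1,-2) + sin(2t)·(-1,-3)), X_2 = e^(t)(sin(2t)·(-1,-2) - cos(2t)·(-1,-3)).
General solution: c_1X_1 + c_2X_2.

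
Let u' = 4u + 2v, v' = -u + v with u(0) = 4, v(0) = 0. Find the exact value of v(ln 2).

-16

A = [[4,2],[-1,1]]; eigenvalues λ = 2, 3.
Eigenvectors: (-1,1) for λ=2, (2,-1) for λ=3.
From the initial condition, c_1 = 4, c_2 = 4.
v(ln 2) = (4)(2^2)(1) + (4)(2^3)(-1) = -16.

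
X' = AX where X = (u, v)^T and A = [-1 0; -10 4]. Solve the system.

u(t) = -K_2e^(-t), v(t) = K_1e^(4t) - 2K_2e^(-t)

Coefficient matrix A = [[-1, 0], [-10, 4]].
Characteristic polynomial det(A - λI) = λ^2 - 3λ - 4 = 0.
Eigenvalues λ = 4, -1.
For λ=4: (A-λI) row 1 is [-5, 0], so an eigenvector is (0, 1).
For λ=-1: (A-λI) row 2 is [-10, 5], so an eigenvector is (-1, -2).
General solution: K_1e^(4t)(0,1) + K_2e^(-t)(-1,-2).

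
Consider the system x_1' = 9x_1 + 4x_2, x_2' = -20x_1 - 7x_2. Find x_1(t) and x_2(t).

x_1(t) = -C_1e^(t)sin(4t) + C_2e^(t)cos(4t), x_2(t) = 2C_1e^(t)sin(4t) - C_1e^(t)cos(4t) - C_2e^(t)sin(4t) - 2C_2e^(t)cos(4t)

Coefficient matrix A = [[9, 4], [-20, -7]].
Characteristic polynomial det(A - λI) = λ^2 - 2λ + 17 = 0.
Eigenvalues λ = 1 ± 4i (complex conjugate pair).
For λ=1+4i: an eigenvector is (0,-1) - i(-1,2) = (0 + i, -1 - 2i).
A real fundamental pair from Re and Im of e^((1+4i)t)v: X_1 = e^(t)(cos(4t)·(0,-1) + sin(4t)·(-1,2)), X_2 = e^(t)(sin(4t)·(0,-1) - cos(4t)·(-1,2)).
General solution: C_1X_1 + C_2X_2.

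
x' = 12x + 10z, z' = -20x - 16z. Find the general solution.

x(t) = K_1e^(-2t)sin(2t) - 2K_1e^(-2t)cos(2t) - 2K_2e^(-2t)sin(2t) - K_2e^(-2t)cos(2t), z(t) = -K_1e^(-2t)sin(2t) + 3K_1e^(-2t)cos(2t) + 3K_2e^(-2t)sin(2t) + K_2e^(-2t)cos(2t)

Coefficient matrix A = [[12, 10], [-20, -16]].
Characteristic polynomial det(A - λI) = λ^2 + 4λ + 8 = 0.
Eigenvalues λ = -2 ± 2i (complex conjugate pair).
For λ=-2+2i: an eigenvector is (-2,3) - i(1,-1) = (-2 - i, 3 + i).
A real fundamental pair from Re and Im of e^((-2+2i)t)v: X_1 = e^(-2t)(cos(2t)·(-2,3) + sin(2t)·(1,-1)), X_2 = e^(-2t)(sin(2t)·(-2,3) - cos(2t)·(1,-1)).
General solution: K_1X_1 + K_2X_2.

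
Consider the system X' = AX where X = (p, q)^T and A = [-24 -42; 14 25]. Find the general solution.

Coefficient matrix A = [[-24, -42], [14, 25]].
Characteristic polynomial det(A - λI) = λ^2 - λ - 12 = 0.
Eigenvalues λ = -3, 4.
For λ=-3: (A-λI) row 1 is [-21, -42], so an eigenvector is (-2, 1).
For λ=4: (A-λI) row 1 is [-28, -42], so an eigenvector is (-3, 2).
General solution: C_1e^(-3t)(-2,1) + C_2e^(4t)(-3,2).

p(t) = -2C_1e^(-3t) - 3C_2e^(4t), q(t) = C_1e^(-3t) + 2C_2e^(4t)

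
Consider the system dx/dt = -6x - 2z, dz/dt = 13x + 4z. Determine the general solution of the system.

Coefficient matrix A = [[-6, -2], [13, 4]].
Characteristic polynomial det(A - λI) = λ^2 + 2λ + 2 = 0.
Eigenvalues λ = -1 ± i (complex conjugate pair).
For λ=-1+i: an eigenvector is (-1,3) - i(-1,2) = (-1 + i, 3 - 2i).
A real fundamental pair from Re and Im of e^((-1+i)t)v: X_1 = e^(-t)(cos(t)·(-1,3) + sin(t)·(-1,2)), X_2 = e^(-t)(sin(t)·(-1,3) - cos(t)·(-1,2)).
General solution: c_1X_1 + c_2X_2.

x(t) = -c_1e^(-t)sin(t) - c_1e^(-t)cos(t) - c_2e^(-t)sin(t) + c_2e^(-t)cos(t), z(t) = 2c_1e^(-t)sin(t) + 3c_1e^(-t)cos(t) + 3c_2e^(-t)sin(t) - 2c_2e^(-t)cos(t)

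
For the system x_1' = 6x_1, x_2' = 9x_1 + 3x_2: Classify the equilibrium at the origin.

unstable node

A = [[6,0],[9,3]]; det(A-λI) = λ^2 - 9λ + 18.
λ = 3, 6: both positive.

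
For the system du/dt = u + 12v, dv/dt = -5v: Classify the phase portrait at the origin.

A = [[1,12],[0,-5]]; det(A-λI) = λ^2 + 4λ - 5.
λ = -5, 1: opposite signs.

saddle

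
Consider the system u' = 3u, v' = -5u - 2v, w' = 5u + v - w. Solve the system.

Coefficient matrix A = [[3, 0, 0], [-5, -2, 0], [5, 1, -1]].
det(A - λI) = 0 gives eigenvalues λ = -2, 3, -1.
For λ=-2: eigenvector (0,1,-1).
For λ=3: eigenvector (1,-1,1).
For λ=-1: eigenvector (0,0,1).
General solution: c_1e^(-2t)(0,1,-1) + c_2e^(3t)(1,-1,1) + c_3e^(-t)(0,0,1).

u(t) = c_2e^(3t), v(t) = c_1e^(-2t) - c_2e^(3t), w(t) = -c_1e^(-2t) + c_2e^(3t) + c_3e^(-t)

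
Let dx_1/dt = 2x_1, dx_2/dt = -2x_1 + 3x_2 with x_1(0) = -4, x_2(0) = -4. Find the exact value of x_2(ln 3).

A = [[2,0],[-2,3]]; eigenvalues λ = 2, 3.
Eigenvectors: (1,2) for λ=2, (0,1) for λ=3.
From the initial condition, c_1 = -4, c_2 = 4.
x_2(ln 3) = (-4)(3^2)(2) + (4)(3^3)(1) = 36.

36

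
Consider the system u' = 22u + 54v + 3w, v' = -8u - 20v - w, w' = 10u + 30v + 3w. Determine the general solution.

u(t) = 3C_1e^(4t) - 2C_2e^(-2t) - 3C_3e^(3t), v(t) = -C_1e^(4t) + C_2e^(-2t) + C_3e^(3t), w(t) = -2C_2e^(-2t) + C_3e^(3t)

Coefficient matrix A = [[22, 54, 3], [-8, -20, -1], [10, 30, 3]].
det(A - λI) = 0 gives eigenvalues λ = 4, -2, 3.
For λ=4: eigenvector (3,-1,0).
For λ=-2: eigenvector (-2,1,-2).
For λ=3: eigenvector (-3,1,1).
General solution: C_1e^(4t)(3,-1,0) + C_2e^(-2t)(-2,1,-2) + C_3e^(3t)(-3,1,1).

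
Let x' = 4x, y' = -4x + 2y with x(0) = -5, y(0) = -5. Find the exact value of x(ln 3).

A = [[4,0],[-4,2]]; eigenvalues λ = 2, 4.
Eigenvectors: (0,1) for λ=2, (-1,2) for λ=4.
From the initial condition, c_1 = -15, c_2 = 5.
x(ln 3) = (-15)(3^2)(0) + (5)(3^4)(-1) = -405.

-405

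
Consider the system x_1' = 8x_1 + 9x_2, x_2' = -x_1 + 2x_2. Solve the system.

Coefficient matrix A = [[8, 9], [-1, 2]].
Characteristic polynomial det(A - λI) = λ^2 - 10λ + 25 = 0.
Single eigenvalue λ = 5 with algebraic multiplicity 2.
Eigenvector v = (3,-1); generalized eigenvector w with (A-λI)w=v is (-2,1).
General solution: e^(5t)[c_1·v + c_2·(t·v + w)].

x_1(t) = 3c_1e^(5t) + 3c_2te^(5t) - 2c_2e^(5t), x_2(t) = -c_1e^(5t) - c_2te^(5t) + c_2e^(5t)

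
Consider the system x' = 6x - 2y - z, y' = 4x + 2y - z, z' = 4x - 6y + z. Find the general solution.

x(t) = C_2e^(2t) - C_3e^(3t), y(t) = C_1e^(4t) + C_3e^(3t), z(t) = -2C_1e^(4t) + 4C_2e^(2t) - 5C_3e^(3t)

Coefficient matrix A = [[6, -2, -1], [4, 2, -1], [4, -6, 1]].
det(A - λI) = 0 gives eigenvalues λ = 4, 2, 3.
For λ=4: eigenvector (0,1,-2).
For λ=2: eigenvector (1,0,4).
For λ=3: eigenvector (-1,1,-5).
General solution: C_1e^(4t)(0,1,-2) + C_2e^(2t)(1,0,4) + C_3e^(3t)(-1,1,-5).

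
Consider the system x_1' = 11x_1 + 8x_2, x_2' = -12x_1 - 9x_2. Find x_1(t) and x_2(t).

x_1(t) = -c_1e^(3t) - 2c_2e^(-t), x_2(t) = c_1e^(3t) + 3c_2e^(-t)

Coefficient matrix A = [[11, 8], [-12, -9]].
Characteristic polynomial det(A - λI) = λ^2 - 2λ - 3 = 0.
Eigenvalues λ = 3, -1.
For λ=3: (A-λI) row 1 is [8, 8], so an eigenvector is (-1, 1).
For λ=-1: (A-λI) row 1 is [12, 8], so an eigenvector is (-2, 3).
General solution: c_1e^(3t)(-1,1) + c_2e^(-t)(-2,3).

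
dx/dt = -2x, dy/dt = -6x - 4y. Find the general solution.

x(t) = -C_1e^(-2t), y(t) = 3C_1e^(-2t) - C_2e^(-4t)

Coefficient matrix A = [[-2, 0], [-6, -4]].
Characteristic polynomial det(A - λI) = λ^2 + 6λ + 8 = 0.
Eigenvalues λ = -2, -4.
For λ=-2: (A-λI) row 2 is [-6, -2], so an eigenvector is (-1, 3).
For λ=-4: (A-λI) row 1 is [2, 0], so an eigenvector is (0, -1).
General solution: C_1e^(-2t)(-1,3) + C_2e^(-4t)(0,-1).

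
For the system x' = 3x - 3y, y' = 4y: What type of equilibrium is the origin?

A = [[3,-3],[0,4]]; det(A-λI) = λ^2 - 7λ + 12.
λ = 4, 3: both positive.

unstable node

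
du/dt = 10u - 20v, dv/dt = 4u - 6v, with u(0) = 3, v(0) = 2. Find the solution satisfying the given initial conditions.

Coefficient matrix A = [[10, -20], [4, -6]].
Characteristic polynomial det(A - λI) = λ^2 - 4λ + 20 = 0.
Eigenvalues λ = 2 ± 4i (complex conjugate pair).
For λ=2+4i: an eigenvector is (-1,0) - i(-2,-1) = (-1 + 2i, 0 + i).
A real fundamental pair from Re and Im of e^((2+4i)t)v: X_1 = e^(2t)(cos(4t)·(-1,0) + sin(4t)·(-2,-1)), X_2 = e^(2t)(sin(4t)·(-1,0) - cos(4t)·(-2,-1)).
General solution: c_1X_1 + c_2X_2.
Applying u(0)=3, v(0)=2 gives c_1=1, c_2=2.

u(t) = -4e^(2t)sin(4t) + 3e^(2t)cos(4t), v(t) = -e^(2t)sin(4t) + 2e^(2t)cos(4t)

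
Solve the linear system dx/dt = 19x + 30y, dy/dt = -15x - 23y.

x(t) = -3K_1e^(-2t)sin(3t) + K_1e^(-2t)cos(3t) + K_2e^(-2t)sin(3t) + 3K_2e^(-2t)cos(3t), y(t) = 2K_1e^(-2t)sin(3t) - K_1e^(-2t)cos(3t) - K_2e^(-2t)sin(3t) - 2K_2e^(-2t)cos(3t)

Coefficient matrix A = [[19, 30], [-15, -23]].
Characteristic polynomial det(A - λI) = λ^2 + 4λ + 13 = 0.
Eigenvalues λ = -2 ± 3i (complex conjugate pair).
For λ=-2+3i: an eigenvector is (1,-1) - i(-3,2) = (1 + 3i, -1 - 2i).
A real fundamental pair from Re and Im of e^((-2+3i)t)v: X_1 = e^(-2t)(cos(3t)·(1,-1) + sin(3t)·(-3,2)), X_2 = e^(-2t)(sin(3t)·(1,-1) - cos(3t)·(-3,2)).
General solution: K_1X_1 + K_2X_2.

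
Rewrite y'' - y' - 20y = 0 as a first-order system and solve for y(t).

y(t) = c_1e^(5t) + c_2e^(-4t)

Let x_1 = y, x_2 = y'. Then x_1' = x_2 and x_2' = 20x_1 + x_2.
A = [[0,1],[20,1]]; det(A-λI) = λ^2 - λ - 20.
Eigenvalues λ = 5, -4 with eigenvectors (1,5), (1,-4).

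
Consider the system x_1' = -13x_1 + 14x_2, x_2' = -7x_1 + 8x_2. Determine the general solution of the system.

x_1(t) = 2c_1e^(-6t) - c_2e^(t), x_2(t) = c_1e^(-6t) - c_2e^(t)

Coefficient matrix A = [[-13, 14], [-7, 8]].
Characteristic polynomial det(A - λI) = λ^2 + 5λ - 6 = 0.
Eigenvalues λ = -6, 1.
For λ=-6: (A-λI) row 1 is [-7, 14], so an eigenvector is (2, 1).
For λ=1: (A-λI) row 1 is [-14, 14], so an eigenvector is (-1, -1).
General solution: c_1e^(-6t)(2,1) + c_2e^(t)(-1,-1).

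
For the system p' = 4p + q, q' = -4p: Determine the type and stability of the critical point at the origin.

unstable improper node

A = [[4,1],[-4,0]]; det(A-λI) = λ^2 - 4λ + 4.
repeated λ = 2 with a single eigenvector.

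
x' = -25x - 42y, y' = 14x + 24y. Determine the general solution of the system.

Coefficient matrix A = [[-25, -42], [14, 24]].
Characteristic polynomial det(A - λI) = λ^2 + λ - 12 = 0.
Eigenvalues λ = 3, -4.
For λ=3: (A-λI) row 1 is [-28, -42], so an eigenvector is (3, -2).
For λ=-4: (A-λI) row 1 is [-21, -42], so an eigenvector is (2, -1).
General solution: c_1e^(3t)(3,-2) + c_2e^(-4t)(2,-1).

x(t) = 3c_1e^(3t) + 2c_2e^(-4t), y(t) = -2c_1e^(3t) - c_2e^(-4t)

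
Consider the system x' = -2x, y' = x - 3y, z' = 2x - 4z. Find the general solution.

x(t) = C_1e^(-2t), y(t) = C_1e^(-2t) + C_2e^(-3t), z(t) = C_1e^(-2t) + C_3e^(-4t)

Coefficient matrix A = [[-2, 0, 0], [1, -3, 0], [2, 0, -4]].
det(A - λI) = 0 gives eigenvalues λ = -2, -3, -4.
For λ=-2: eigenvector (1,1,1).
For λ=-3: eigenvector (0,1,0).
For λ=-4: eigenvector (0,0,1).
General solution: C_1e^(-2t)(1,1,1) + C_2e^(-3t)(0,1,0) + C_3e^(-4t)(0,0,1).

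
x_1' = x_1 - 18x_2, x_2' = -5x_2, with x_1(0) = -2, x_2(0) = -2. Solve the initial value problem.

x_1(t) = 4e^(t) - 6e^(-5t), x_2(t) = -2e^(-5t)

Coefficient matrix A = [[1, -18], [0, -5]].
Characteristic polynomial det(A - λI) = λ^2 + 4λ - 5 = 0.
Eigenvalues λ = 1, -5.
For λ=1: (A-λI) row 1 is [0, -18], so an eigenvector is (-1, 0).
For λ=-5: (A-λI) row 1 is [6, -18], so an eigenvector is (3, 1).
General solution: K_1e^(t)(-1,0) + K_2e^(-5t)(3,1).
Applying x_1(0)=-2, x_2(0)=-2 gives K_1=-4, K_2=-2.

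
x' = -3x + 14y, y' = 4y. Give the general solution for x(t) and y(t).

x(t) = -2K_1e^(4t) + K_2e^(-3t), y(t) = -K_1e^(4t)

Coefficient matrix A = [[-3, 14], [0, 4]].
Characteristic polynomial det(A - λI) = λ^2 - λ - 12 = 0.
Eigenvalues λ = 4, -3.
For λ=4: (A-λI) row 1 is [-7, 14], so an eigenvector is (-2, -1).
For λ=-3: (A-λI) row 1 is [0, 14], so an eigenvector is (1, 0).
General solution: K_1e^(4t)(-2,-1) + K_2e^(-3t)(1,0).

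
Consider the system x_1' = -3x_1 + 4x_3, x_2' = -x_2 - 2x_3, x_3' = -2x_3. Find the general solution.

Coefficient matrix A = [[-3, 0, 4], [0, -1, -2], [0, 0, -2]].
det(A - λI) = 0 gives eigenvalues λ = -2, -1, -3.
For λ=-2: eigenvector (4,2,1).
For λ=-1: eigenvector (0,1,0).
For λ=-3: eigenvector (1,0,0).
General solution: c_1e^(-2t)(4,2,1) + c_2e^(-t)(0,1,0) + c_3e^(-3t)(1,0,0).

x_1(t) = 4c_1e^(-2t) + c_3e^(-3t), x_2(t) = 2c_1e^(-2t) + c_2e^(-t), x_3(t) = c_1e^(-2t)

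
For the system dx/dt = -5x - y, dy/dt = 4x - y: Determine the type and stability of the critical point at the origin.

stable improper node

A = [[-5,-1],[4,-1]]; det(A-λI) = λ^2 + 6λ + 9.
repeated λ = -3 with a single eigenvector.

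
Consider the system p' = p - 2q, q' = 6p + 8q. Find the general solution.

Coefficient matrix A = [[1, -2], [6, 8]].
Characteristic polynomial det(A - λI) = λ^2 - 9λ + 20 = 0.
Eigenvalues λ = 5, 4.
For λ=5: (A-λI) row 1 is [-4, -2], so an eigenvector is (1, -2).
For λ=4: (A-λI) row 1 is [-3, -2], so an eigenvector is (-2, 3).
General solution: C_1e^(5t)(1,-2) + C_2e^(4t)(-2,3).

p(t) = C_1e^(5t) - 2C_2e^(4t), q(t) = -2C_1e^(5t) + 3C_2e^(4t)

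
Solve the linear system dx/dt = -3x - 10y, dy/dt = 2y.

Coefficient matrix A = [[-3, -10], [0, 2]].
Characteristic polynomial det(A - λI) = λ^2 + λ - 6 = 0.
Eigenvalues λ = -3, 2.
For λ=-3: (A-λI) row 1 is [0, -10], so an eigenvector is (1, 0).
For λ=2: (A-λI) row 1 is [-5, -10], so an eigenvector is (2, -1).
General solution: K_1e^(-3t)(1,0) + K_2e^(2t)(2,-1).

x(t) = K_1e^(-3t) + 2K_2e^(2t), y(t) = -K_2e^(2t)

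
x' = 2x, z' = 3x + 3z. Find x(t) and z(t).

x(t) = -C_1e^(2t), z(t) = 3C_1e^(2t) - C_2e^(3t)

Coefficient matrix A = [[2, 0], [3, 3]].
Characteristic polynomial det(A - λI) = λ^2 - 5λ + 6 = 0.
Eigenvalues λ = 2, 3.
For λ=2: (A-λI) row 2 is [3, 1], so an eigenvector is (-1, 3).
For λ=3: (A-λI) row 1 is [-1, 0], so an eigenvector is (0, -1).
General solution: C_1e^(2t)(-1,3) + C_2e^(3t)(0,-1).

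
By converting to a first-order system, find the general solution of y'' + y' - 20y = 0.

Let x_1 = y, x_2 = y'. Then x_1' = x_2 and x_2' = 20x_1 - x_2.
A = [[0,1],[20,-1]]; det(A-λI) = λ^2 + λ - 20.
Eigenvalues λ = 4, -5 with eigenvectors (1,4), (1,-5).

y(t) = C_1e^(4t) + C_2e^(-5t)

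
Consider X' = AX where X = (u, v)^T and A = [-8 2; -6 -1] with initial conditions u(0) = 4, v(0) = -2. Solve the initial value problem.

u(t) = -16e^(-4t) + 20e^(-5t), v(t) = -32e^(-4t) + 30e^(-5t)

Coefficient matrix A = [[-8, 2], [-6, -1]].
Characteristic polynomial det(A - λI) = λ^2 + 9λ + 20 = 0.
Eigenvalues λ = -4, -5.
For λ=-4: (A-λI) row 1 is [-4, 2], so an eigenvector is (-1, -2).
For λ=-5: (A-λI) row 1 is [-3, 2], so an eigenvector is (2, 3).
General solution: K_1e^(-4t)(-1,-2) + K_2e^(-5t)(2,3).
Applying u(0)=4, v(0)=-2 gives K_1=16, K_2=10.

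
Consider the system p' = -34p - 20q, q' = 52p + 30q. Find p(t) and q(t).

p(t) = c_1e^(-2t)sin(4t) - 2c_1e^(-2t)cos(4t) - 2c_2e^(-2t)sin(4t) - c_2e^(-2t)cos(4t), q(t) = -2c_1e^(-2t)sin(4t) + 3c_1e^(-2t)cos(4t) + 3c_2e^(-2t)sin(4t) + 2c_2e^(-2t)cos(4t)

Coefficient matrix A = [[-34, -20], [52, 30]].
Characteristic polynomial det(A - λI) = λ^2 + 4λ + 20 = 0.
Eigenvalues λ = -2 ± 4i (complex conjugate pair).
For λ=-2+4i: an eigenvector is (-2,3) - i(1,-2) = (-2 - i, 3 + 2i).
A real fundamental pair from Re and Im of e^((-2+4i)t)v: X_1 = e^(-2t)(cos(4t)·(-2,3) + sin(4t)·(1,-2)), X_2 = e^(-2t)(sin(4t)·(-2,3) - cos(4t)·(1,-2)).
General solution: c_1X_1 + c_2X_2.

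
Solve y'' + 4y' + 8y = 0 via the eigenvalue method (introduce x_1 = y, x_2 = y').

y(t) = c_1e^(-2t)cos(2t) + c_2e^(-2t)sin(2t)

Let x_1 = y, x_2 = y'. Then x_1' = x_2 and x_2' = -8x_1 - 4x_2.
A = [[0,1],[-8,-4]]; det(A-λI) = λ^2 + 4λ + 8.
Eigenvalues λ = -2 ± 2i.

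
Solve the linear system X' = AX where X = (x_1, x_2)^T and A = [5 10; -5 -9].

x_1(t) = -K_1e^(-2t)sin(t) - 3K_1e^(-2t)cos(t) - 3K_2e^(-2t)sin(t) + K_2e^(-2t)cos(t), x_2(t) = K_1e^(-2t)sin(t) + 2K_1e^(-2t)cos(t) + 2K_2e^(-2t)sin(t) - K_2e^(-2t)cos(t)

Coefficient matrix A = [[5, 10], [-5, -9]].
Characteristic polynomial det(A - λI) = λ^2 + 4λ + 5 = 0.
Eigenvalues λ = -2 ± i (complex conjugate pair).
For λ=-2+i: an eigenvector is (-3,2) - i(-1,1) = (-3 + i, 2 - i).
A real fundamental pair from Re and Im of e^((-2+i)t)v: X_1 = e^(-2t)(cos(t)·(-3,2) + sin(t)·(-1,1)), X_2 = e^(-2t)(sin(t)·(-3,2) - cos(t)·(-1,1)).
General solution: K_1X_1 + K_2X_2.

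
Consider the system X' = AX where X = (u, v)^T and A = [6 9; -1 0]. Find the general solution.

u(t) = -3c_1e^(3t) - 3c_2te^(3t) + 2c_2e^(3t), v(t) = c_1e^(3t) + c_2te^(3t) - c_2e^(3t)

Coefficient matrix A = [[6, 9], [-1, 0]].
Characteristic polynomial det(A - λI) = λ^2 - 6λ + 9 = 0.
Single eigenvalue λ = 3 with algebraic multiplicity 2.
Eigenvector v = (-3,1); generalized eigenvector w with (A-λI)w=v is (2,-1).
General solution: e^(3t)[c_1·v + c_2·(t·v + w)].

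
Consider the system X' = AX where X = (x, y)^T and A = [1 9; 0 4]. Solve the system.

Coefficient matrix A = [[1, 9], [0, 4]].
Characteristic polynomial det(A - λI) = λ^2 - 5λ + 4 = 0.
Eigenvalues λ = 4, 1.
For λ=4: (A-λI) row 1 is [-3, 9], so an eigenvector is (-3, -1).
For λ=1: (A-λI) row 1 is [0, 9], so an eigenvector is (-1, 0).
General solution: c_1e^(4t)(-3,-1) + c_2e^(t)(-1,0).

x(t) = -3c_1e^(4t) - c_2e^(t), y(t) = -c_1e^(4t)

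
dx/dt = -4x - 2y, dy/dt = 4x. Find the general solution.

Coefficient matrix A = [[-4, -2], [4, 0]].
Characteristic polynomial det(A - λI) = λ^2 + 4λ + 8 = 0.
Eigenvalues λ = -2 ± 2i (complex conjugate pair).
For λ=-2+2i: an eigenvector is (1,-1) - i(0,1) = (1, -1 - i).
A real fundamental pair from Re and Im of e^((-2+2i)t)v: X_1 = e^(-2t)(cos(2t)·(1,-1) + sin(2t)·(0,1)), X_2 = e^(-2t)(sin(2t)·(1,-1) - cos(2t)·(0,1)).
General solution: K_1X_1 + K_2X_2.

x(t) = K_1e^(-2t)cos(2t) + K_2e^(-2t)sin(2t), y(t) = K_1e^(-2t)sin(2t) - K_1e^(-2t)cos(2t) - K_2e^(-2t)sin(2t) - K_2e^(-2t)cos(2t)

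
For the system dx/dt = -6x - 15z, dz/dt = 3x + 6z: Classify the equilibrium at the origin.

A = [[-6,-15],[3,6]]; det(A-λI) = λ^2 + 9.
λ = 0 ± 3i: zero real part.

center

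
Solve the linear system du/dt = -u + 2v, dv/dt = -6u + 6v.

u(t) = C_1e^(3t) + 2C_2e^(2t), v(t) = 2C_1e^(3t) + 3C_2e^(2t)

Coefficient matrix A = [[-1, 2], [-6, 6]].
Characteristic polynomial det(A - λI) = λ^2 - 5λ + 6 = 0.
Eigenvalues λ = 3, 2.
For λ=3: (A-λI) row 1 is [-4, 2], so an eigenvector is (1, 2).
For λ=2: (A-λI) row 1 is [-3, 2], so an eigenvector is (2, 3).
General solution: C_1e^(3t)(1,2) + C_2e^(2t)(2,3).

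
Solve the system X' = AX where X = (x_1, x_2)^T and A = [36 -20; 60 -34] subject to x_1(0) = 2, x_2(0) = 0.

x_1(t) = 8e^(6t) - 6e^(-4t), x_2(t) = 12e^(6t) - 12e^(-4t)

Coefficient matrix A = [[36, -20], [60, -34]].
Characteristic polynomial det(A - λI) = λ^2 - 2λ - 24 = 0.
Eigenvalues λ = 6, -4.
For λ=6: (A-λI) row 1 is [30, -20], so an eigenvector is (-2, -3).
For λ=-4: (A-λI) row 1 is [40, -20], so an eigenvector is (1, 2).
General solution: c_1e^(6t)(-2,-3) + c_2e^(-4t)(1,2).
Applying x_1(0)=2, x_2(0)=0 gives c_1=-4, c_2=-6.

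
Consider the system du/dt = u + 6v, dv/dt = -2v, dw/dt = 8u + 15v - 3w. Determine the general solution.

u(t) = -2K_2e^(-2t) + K_3e^(t), v(t) = K_2e^(-2t), w(t) = -K_1e^(-3t) - K_2e^(-2t) + 2K_3e^(t)

Coefficient matrix A = [[1, 6, 0], [0, -2, 0], [8, 15, -3]].
det(A - λI) = 0 gives eigenvalues λ = -3, -2, 1.
For λ=-3: eigenvector (0,0,-1).
For λ=-2: eigenvector (-2,1,-1).
For λ=1: eigenvector (1,0,2).
General solution: K_1e^(-3t)(0,0,-1) + K_2e^(-2t)(-2,1,-1) + K_3e^(t)(1,0,2).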